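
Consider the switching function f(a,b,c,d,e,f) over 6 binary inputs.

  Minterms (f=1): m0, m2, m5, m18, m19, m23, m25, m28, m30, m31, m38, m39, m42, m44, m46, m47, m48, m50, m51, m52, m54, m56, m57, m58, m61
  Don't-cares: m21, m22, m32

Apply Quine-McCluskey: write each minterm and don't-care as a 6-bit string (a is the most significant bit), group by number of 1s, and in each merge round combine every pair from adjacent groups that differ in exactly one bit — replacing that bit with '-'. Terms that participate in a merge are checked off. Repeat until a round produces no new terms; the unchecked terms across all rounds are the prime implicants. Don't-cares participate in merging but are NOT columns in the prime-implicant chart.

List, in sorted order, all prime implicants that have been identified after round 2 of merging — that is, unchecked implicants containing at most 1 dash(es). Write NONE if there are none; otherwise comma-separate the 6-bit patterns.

-00000, -11001, 0-0010, 0-0101, 0000-0, 0101-1, 0111-0, 1-0000, 1-0110, 1-1010, 101-10, 1011-0, 111-01, 11100-

Round 0: 000000✓ 000010✓ 000101✓ 010010✓ 010011✓ 010101✓ 010110✓ 010111✓ 011001✓ 011100✓ 011110✓ 011111✓ 100000✓ 100110✓ 100111✓ 101010✓ 101100✓ 101110✓ 101111✓ 110000✓ 110010✓ 110011✓ 110100✓ 110110✓ 111000✓ 111001✓ 111010✓ 111101✓
Round 1: -00000 -10010✓ -10011✓ -10110✓ -11001 0-0010 0-0101 0000-0 01-110✓ 01-111✓ 010-10✓ 010-11✓ 01001-✓ 0101-1 01011-✓ 0111-0 01111-✓ 1-0000 1-0110 1-1010 10-110✓ 10-111✓ 10011-✓ 101-10 1011-0 10111-✓ 11-000✓ 11-010✓ 110-00✓ 110-10✓ 1100-0✓ 11001-✓ 1101-0✓ 111-01 1110-0✓ 11100-
Round 2: -10-10 -1001- 01-11- 010-1- 10-11- 11-0-0 110--0
PIs = {-00000, -10-10, -1001-, -11001, 0-0010, 0-0101, 0000-0, 01-11-, 010-1-, 0101-1, 0111-0, 1-0000, 1-0110, 1-1010, 10-11-, 101-10, 1011-0, 11-0-0, 110--0, 111-01, 11100-}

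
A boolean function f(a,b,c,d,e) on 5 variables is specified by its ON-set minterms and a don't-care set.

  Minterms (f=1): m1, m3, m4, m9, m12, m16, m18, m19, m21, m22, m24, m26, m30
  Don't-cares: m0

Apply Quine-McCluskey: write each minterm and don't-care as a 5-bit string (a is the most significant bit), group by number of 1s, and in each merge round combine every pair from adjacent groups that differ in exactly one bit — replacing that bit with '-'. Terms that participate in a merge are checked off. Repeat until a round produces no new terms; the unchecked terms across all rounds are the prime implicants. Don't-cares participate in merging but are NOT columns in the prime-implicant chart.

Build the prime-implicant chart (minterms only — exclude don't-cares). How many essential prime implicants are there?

5

size-2^0 implicants → 00000(✓)  00001(✓)  00011(✓)  00100(✓)  01001(✓)  01100(✓)  10000(✓)  10010(✓)  10011(✓)  10101  10110(✓)  11000(✓)  11010(✓)  11110(✓)
size-2^1 implicants → -0000  -0011  0-001  0-100  00-00  000-1  0000-  1-000(✓)  1-010(✓)  1-110(✓)  10-10(✓)  100-0(✓)  1001-  11-10(✓)  110-0(✓)
size-2^2 implicants → 1--10  1-0-0
Unchecked terms (primes): -0000, -0011, 0-001, 0-100, 00-00, 000-1, 0000-, 1--10, 1-0-0, 1001-, 10101
Minterm coverage:
  m1 ⊆ 0-001,000-1,0000-
  m3 ⊆ -0011,000-1
  m4 ⊆ 0-100,00-00
  m9 ⊆ 0-001 [E]
  m12 ⊆ 0-100 [E]
  m16 ⊆ -0000,1-0-0
  m18 ⊆ 1--10,1-0-0,1001-
  m19 ⊆ -0011,1001-
  m21 ⊆ 10101 [E]
  m22 ⊆ 1--10 [E]
  m24 ⊆ 1-0-0 [E]
  m26 ⊆ 1--10,1-0-0
  m30 ⊆ 1--10 [E]
E = {0-001, 0-100, 1--10, 1-0-0, 10101}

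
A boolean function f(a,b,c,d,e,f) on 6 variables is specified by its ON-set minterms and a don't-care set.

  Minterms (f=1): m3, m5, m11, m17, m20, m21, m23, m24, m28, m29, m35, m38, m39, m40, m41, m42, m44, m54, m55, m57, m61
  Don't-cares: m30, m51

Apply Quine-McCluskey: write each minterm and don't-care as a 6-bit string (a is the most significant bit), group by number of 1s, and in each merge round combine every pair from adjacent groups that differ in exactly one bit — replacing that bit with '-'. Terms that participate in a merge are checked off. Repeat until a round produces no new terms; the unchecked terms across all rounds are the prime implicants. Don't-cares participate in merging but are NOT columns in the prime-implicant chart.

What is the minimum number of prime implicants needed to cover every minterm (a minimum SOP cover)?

[col 0] 000011*, 000101*, 001011*, 010001*, 010100*, 010101*, 010111*, 011000*, 011100*, 011101*, 011110*, 100011*, 100110*, 100111*, 101000*, 101001*, 101010*, 101100*, 110011*, 110110*, 110111*, 111001*, 111101*
[col 1] -00011, -10111, -11101, 0-0101, 00-011, 01-100*, 01-101*, 010-01, 0101-1, 01010-*, 011-00, 0111-0, 01110-*, 1-0011*, 1-0110*, 1-0111*, 1-1001, 100-11*, 10011-*, 101-00, 1010-0, 10100-, 110-11*, 11011-*, 111-01
[col 2] 01-10-, 1-0-11, 1-011-
Prime implicants: -00011, -10111, -11101, 0-0101, 00-011, 01-10-, 010-01, 0101-1, 011-00, 0111-0, 1-0-11, 1-011-, 1-1001, 101-00, 1010-0, 10100-, 111-01
PI chart (minterm → PIs covering it):
  3 | -00011,00-011
  5 | 0-0101  (sole → essential)
  11 | 00-011  (sole → essential)
  17 | 010-01  (sole → essential)
  20 | 01-10-  (sole → essential)
  21 | 0-0101,01-10-,010-01,0101-1
  23 | -10111,0101-1
  24 | 011-00  (sole → essential)
  28 | 01-10-,011-00,0111-0
  29 | -11101,01-10-
  35 | -00011,1-0-11
  38 | 1-011-  (sole → essential)
  39 | 1-0-11,1-011-
  40 | 101-00,1010-0,10100-
  41 | 1-1001,10100-
  42 | 1010-0  (sole → essential)
  44 | 101-00  (sole → essential)
  54 | 1-011-  (sole → essential)
  55 | -10111,1-0-11,1-011-
  57 | 1-1001,111-01
  61 | -11101,111-01
Essential prime implicants: 0-0101, 00-011, 01-10-, 010-01, 011-00, 1-011-, 101-00, 1010-0
Petrick residual → -00011, -10111, -11101, 1-1001
Minimum SOP uses 12 PIs: b'c'd'ef + bc'def + bcde'f + a'c'de'f + a'b'd'ef + a'bde' + a'bc'e'f + a'bce'f' + ac'de + acd'e'f + ab'ce'f' + ab'cd'f'

12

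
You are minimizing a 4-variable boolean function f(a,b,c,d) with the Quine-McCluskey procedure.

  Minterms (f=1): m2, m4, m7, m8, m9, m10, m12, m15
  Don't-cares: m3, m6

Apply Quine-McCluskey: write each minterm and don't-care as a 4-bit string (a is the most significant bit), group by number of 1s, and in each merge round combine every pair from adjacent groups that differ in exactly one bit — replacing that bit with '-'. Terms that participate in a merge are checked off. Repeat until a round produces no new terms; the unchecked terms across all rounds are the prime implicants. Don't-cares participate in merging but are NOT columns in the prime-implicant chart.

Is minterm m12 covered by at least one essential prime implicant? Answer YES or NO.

NO

size-2^0 implicants → 0010(✓)  0011(✓)  0100(✓)  0110(✓)  0111(✓)  1000(✓)  1001(✓)  1010(✓)  1100(✓)  1111(✓)
size-2^1 implicants → -010  -100  -111  0-10(✓)  0-11(✓)  001-(✓)  01-0  011-(✓)  1-00  10-0  100-
size-2^2 implicants → 0-1-
Unchecked terms (primes): -010, -100, -111, 0-1-, 01-0, 1-00, 10-0, 100-
Minterm coverage:
  m2 ⊆ -010,0-1-
  m4 ⊆ -100,01-0
  m7 ⊆ -111,0-1-
  m8 ⊆ 1-00,10-0,100-
  m9 ⊆ 100- [E]
  m10 ⊆ -010,10-0
  m12 ⊆ -100,1-00
  m15 ⊆ -111 [E]
E = {-111, 100-}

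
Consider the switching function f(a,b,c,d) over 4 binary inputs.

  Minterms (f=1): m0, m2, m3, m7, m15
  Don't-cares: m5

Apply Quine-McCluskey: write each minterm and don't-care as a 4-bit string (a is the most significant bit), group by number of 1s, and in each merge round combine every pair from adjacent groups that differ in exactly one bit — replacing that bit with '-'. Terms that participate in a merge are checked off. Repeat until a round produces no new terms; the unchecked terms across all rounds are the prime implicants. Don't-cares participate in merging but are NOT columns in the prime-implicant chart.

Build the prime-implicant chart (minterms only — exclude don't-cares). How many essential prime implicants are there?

[col 0] 0000*, 0010*, 0011*, 0101*, 0111*, 1111*
[col 1] -111, 0-11, 00-0, 001-, 01-1
Prime implicants: -111, 0-11, 00-0, 001-, 01-1
PI chart (minterm → PIs covering it):
  0 | 00-0  (sole → essential)
  2 | 00-0,001-
  3 | 0-11,001-
  7 | -111,0-11,01-1
  15 | -111  (sole → essential)
Essential prime implicants: -111, 00-0

2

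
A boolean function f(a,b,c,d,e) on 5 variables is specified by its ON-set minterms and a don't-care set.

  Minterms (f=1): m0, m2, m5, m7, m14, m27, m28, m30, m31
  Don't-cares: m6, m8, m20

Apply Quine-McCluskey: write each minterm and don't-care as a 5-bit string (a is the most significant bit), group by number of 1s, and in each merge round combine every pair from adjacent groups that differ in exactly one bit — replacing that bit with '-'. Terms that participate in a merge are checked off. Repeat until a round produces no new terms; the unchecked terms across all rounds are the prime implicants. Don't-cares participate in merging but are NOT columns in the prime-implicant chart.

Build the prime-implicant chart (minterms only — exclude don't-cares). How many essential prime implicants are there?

2

Round 0: 00000✓ 00010✓ 00101✓ 00110✓ 00111✓ 01000✓ 01110✓ 10100✓ 11011✓ 11100✓ 11110✓ 11111✓
Round 1: -1110 0-000 0-110 00-10 000-0 001-1 0011- 1-100 11-11 111-0 1111-
PIs = {-1110, 0-000, 0-110, 00-10, 000-0, 001-1, 0011-, 1-100, 11-11, 111-0, 1111-}
Coverage chart:
  m0: 0-000,000-0
  m2: 00-10,000-0
  m5: 001-1 ←essential
  m7: 001-1,0011-
  m14: -1110,0-110
  m27: 11-11 ←essential
  m28: 1-100,111-0
  m30: -1110,111-0,1111-
  m31: 11-11,1111-
Essential: 001-1, 11-11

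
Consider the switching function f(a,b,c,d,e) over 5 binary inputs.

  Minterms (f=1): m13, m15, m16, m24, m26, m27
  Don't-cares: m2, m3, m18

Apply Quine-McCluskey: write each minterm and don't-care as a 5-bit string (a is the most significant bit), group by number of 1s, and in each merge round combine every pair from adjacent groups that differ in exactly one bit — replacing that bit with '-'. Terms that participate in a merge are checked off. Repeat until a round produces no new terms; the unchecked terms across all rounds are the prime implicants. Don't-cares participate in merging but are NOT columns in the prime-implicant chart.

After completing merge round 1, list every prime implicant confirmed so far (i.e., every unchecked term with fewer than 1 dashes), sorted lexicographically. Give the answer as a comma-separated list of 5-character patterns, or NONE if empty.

NONE

[col 0] 00010*, 00011*, 01101*, 01111*, 10000*, 10010*, 11000*, 11010*, 11011*
[col 1] -0010, 0001-, 011-1, 1-000*, 1-010*, 100-0*, 110-0*, 1101-
[col 2] 1-0-0
Prime implicants: -0010, 0001-, 011-1, 1-0-0, 1101-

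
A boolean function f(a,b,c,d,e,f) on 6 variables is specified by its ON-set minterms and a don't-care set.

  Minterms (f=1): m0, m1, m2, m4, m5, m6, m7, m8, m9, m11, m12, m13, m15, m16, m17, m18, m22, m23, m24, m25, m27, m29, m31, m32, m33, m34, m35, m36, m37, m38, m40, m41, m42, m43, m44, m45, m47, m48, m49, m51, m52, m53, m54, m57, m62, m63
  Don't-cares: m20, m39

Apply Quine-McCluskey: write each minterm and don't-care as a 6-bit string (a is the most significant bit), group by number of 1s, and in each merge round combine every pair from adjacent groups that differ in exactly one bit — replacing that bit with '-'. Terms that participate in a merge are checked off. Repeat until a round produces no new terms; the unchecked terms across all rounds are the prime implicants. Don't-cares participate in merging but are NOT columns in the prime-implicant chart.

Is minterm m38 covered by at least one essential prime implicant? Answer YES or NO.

NO

size-2^0 implicants → 000000(✓)  000001(✓)  000010(✓)  000100(✓)  000101(✓)  000110(✓)  000111(✓)  001000(✓)  001001(✓)  001011(✓)  001100(✓)  001101(✓)  001111(✓)  010000(✓)  010001(✓)  010010(✓)  010100(✓)  010110(✓)  010111(✓)  011000(✓)  011001(✓)  011011(✓)  011101(✓)  011111(✓)  100000(✓)  100001(✓)  100010(✓)  100011(✓)  100100(✓)  100101(✓)  100110(✓)  100111(✓)  101000(✓)  101001(✓)  101010(✓)  101011(✓)  101100(✓)  101101(✓)  101111(✓)  110000(✓)  110001(✓)  110011(✓)  110100(✓)  110101(✓)  110110(✓)  111001(✓)  111110(✓)  111111(✓)
size-2^1 implicants → -00000(✓)  -00001(✓)  -00010(✓)  -00100(✓)  -00101(✓)  -00110(✓)  -00111(✓)  -01000(✓)  -01001(✓)  -01011(✓)  -01100(✓)  -01101(✓)  -01111(✓)  -10000(✓)  -10001(✓)  -10100(✓)  -10110(✓)  -11001(✓)  -11111(✓)  0-0000(✓)  0-0001(✓)  0-0010(✓)  0-0100(✓)  0-0110(✓)  0-0111(✓)  0-1000(✓)  0-1001(✓)  0-1011(✓)  0-1101(✓)  0-1111(✓)  00-000(✓)  00-001(✓)  00-100(✓)  00-101(✓)  00-111(✓)  000-00(✓)  000-01(✓)  000-10(✓)  0000-0(✓)  00000-(✓)  0001-0(✓)  0001-1(✓)  00010-(✓)  00011-(✓)  001-00(✓)  001-01(✓)  001-11(✓)  0010-1(✓)  00100-(✓)  0011-1(✓)  00110-(✓)  01-000(✓)  01-001(✓)  01-111(✓)  010-00(✓)  010-10(✓)  0100-0(✓)  01000-(✓)  0101-0(✓)  01011-(✓)  011-01(✓)  011-11(✓)  0110-1(✓)  01100-(✓)  0111-1(✓)  1-0000(✓)  1-0001(✓)  1-0011(✓)  1-0100(✓)  1-0101(✓)  1-0110(✓)  1-1001(✓)  1-1111(✓)  10-000(✓)  10-001(✓)  10-010(✓)  10-011(✓)  10-100(✓)  10-101(✓)  10-111(✓)  100-00(✓)  100-01(✓)  100-10(✓)  100-11(✓)  1000-0(✓)  1000-1(✓)  10000-(✓)  10001-(✓)  1001-0(✓)  1001-1(✓)  10010-(✓)  10011-(✓)  101-00(✓)  101-01(✓)  101-11(✓)  1010-0(✓)  1010-1(✓)  10100-(✓)  10101-(✓)  1011-1(✓)  10110-(✓)  11-001(✓)  11-110  110-00(✓)  110-01(✓)  1100-1(✓)  11000-(✓)  1101-0(✓)  11010-(✓)  11111-
size-2^2 implicants → --0000(✓)  --0001(✓)  --0100(✓)  --0110(✓)  --1001(✓)  --1111  -0-000(✓)  -0-001(✓)  -0-100(✓)  -0-101(✓)  -0-111(✓)  -00-00(✓)  -00-01(✓)  -00-10(✓)  -000-0(✓)  -0000-(✓)  -001-0(✓)  -001-1(✓)  -0010-(✓)  -0011-(✓)  -01-00(✓)  -01-01(✓)  -01-11(✓)  -010-1(✓)  -0100-(✓)  -011-1(✓)  -0110-(✓)  -1-001(✓)  -10-00(✓)  -1000-(✓)  -101-0(✓)  0--000(✓)  0--001(✓)  0--111  0-0-00(✓)  0-0-10(✓)  0-00-0(✓)  0-000-(✓)  0-01-0(✓)  0-011-  0-1-01(✓)  0-1-11(✓)  0-10-1(✓)  0-100-(✓)  0-11-1(✓)  00--00(✓)  00--01(✓)  00-00-(✓)  00-1-1(✓)  00-10-(✓)  000--0(✓)  000-0-(✓)  0001--(✓)  001--1(✓)  001-0-(✓)  01-00-(✓)  010--0(✓)  011--1(✓)  1--001(✓)  1-0-00(✓)  1-0-01(✓)  1-00-1  1-000-(✓)  1-01-0(✓)  1-010-(✓)  10--00(✓)  10--01(✓)  10--11(✓)  10-0-0(✓)  10-0-1(✓)  10-00-(✓)  10-01-(✓)  10-1-1(✓)  10-10-(✓)  100--0(✓)  100--1(✓)  100-0-(✓)  100-1-(✓)  1000--(✓)  1001--(✓)  101--1(✓)  101-0-(✓)  1010--(✓)  110-0-(✓)
size-2^3 implicants → ---001  --0-00  --000-  --01-0  -0--00(✓)  -0--01(✓)  -0-00-(✓)  -0-1-1  -0-10-(✓)  -00--0  -00-0-(✓)  -001--  -01--1  -01-0-(✓)  0--00-  0-0--0  0-1--1  00--0-(✓)  1-0-0-  10---1  10--0-(✓)  10-0--  100---
size-2^4 implicants → -0--0-
Unchecked terms (primes): ---001, --0-00, --000-, --01-0, --1111, -0--0-, -0-1-1, -00--0, -001--, -01--1, 0--00-, 0--111, 0-0--0, 0-011-, 0-1--1, 1-0-0-, 1-00-1, 10---1, 10-0--, 100---, 11-110, 11111-
Minterm coverage:
  m0 ⊆ --0-00,--000-,-0--0-,-00--0,0--00-,0-0--0
  m1 ⊆ ---001,--000-,-0--0-,0--00-
  m2 ⊆ -00--0,0-0--0
  m4 ⊆ --0-00,--01-0,-0--0-,-00--0,-001--,0-0--0
  m5 ⊆ -0--0-,-0-1-1,-001--
  m6 ⊆ --01-0,-00--0,-001--,0-0--0,0-011-
  m7 ⊆ -0-1-1,-001--,0--111,0-011-
  m8 ⊆ -0--0-,0--00-
  m9 ⊆ ---001,-0--0-,-01--1,0--00-,0-1--1
  m11 ⊆ -01--1,0-1--1
  m12 ⊆ -0--0- [E]
  m13 ⊆ -0--0-,-0-1-1,-01--1,0-1--1
  m15 ⊆ --1111,-0-1-1,-01--1,0--111,0-1--1
  m16 ⊆ --0-00,--000-,0--00-,0-0--0
  m17 ⊆ ---001,--000-,0--00-
  m18 ⊆ 0-0--0 [E]
  m22 ⊆ --01-0,0-0--0,0-011-
  m23 ⊆ 0--111,0-011-
  m24 ⊆ 0--00- [E]
  m25 ⊆ ---001,0--00-,0-1--1
  m27 ⊆ 0-1--1 [E]
  m29 ⊆ 0-1--1 [E]
  m31 ⊆ --1111,0--111,0-1--1
  m32 ⊆ --0-00,--000-,-0--0-,-00--0,1-0-0-,10-0--,100---
  m33 ⊆ ---001,--000-,-0--0-,1-0-0-,1-00-1,10---1,10-0--,100---
  m34 ⊆ -00--0,10-0--,100---
  m35 ⊆ 1-00-1,10---1,10-0--,100---
  m36 ⊆ --0-00,--01-0,-0--0-,-00--0,-001--,1-0-0-,100---
  m37 ⊆ -0--0-,-0-1-1,-001--,1-0-0-,10---1,100---
  m38 ⊆ --01-0,-00--0,-001--,100---
  m40 ⊆ -0--0-,10-0--
  m41 ⊆ ---001,-0--0-,-01--1,10---1,10-0--
  m42 ⊆ 10-0-- [E]
  m43 ⊆ -01--1,10---1,10-0--
  m44 ⊆ -0--0- [E]
  m45 ⊆ -0--0-,-0-1-1,-01--1,10---1
  m47 ⊆ --1111,-0-1-1,-01--1,10---1
  m48 ⊆ --0-00,--000-,1-0-0-
  m49 ⊆ ---001,--000-,1-0-0-,1-00-1
  m51 ⊆ 1-00-1 [E]
  m52 ⊆ --0-00,--01-0,1-0-0-
  m53 ⊆ 1-0-0- [E]
  m54 ⊆ --01-0,11-110
  m57 ⊆ ---001 [E]
  m62 ⊆ 11-110,11111-
  m63 ⊆ --1111,11111-
E = {---001, -0--0-, 0--00-, 0-0--0, 0-1--1, 1-0-0-, 1-00-1, 10-0--}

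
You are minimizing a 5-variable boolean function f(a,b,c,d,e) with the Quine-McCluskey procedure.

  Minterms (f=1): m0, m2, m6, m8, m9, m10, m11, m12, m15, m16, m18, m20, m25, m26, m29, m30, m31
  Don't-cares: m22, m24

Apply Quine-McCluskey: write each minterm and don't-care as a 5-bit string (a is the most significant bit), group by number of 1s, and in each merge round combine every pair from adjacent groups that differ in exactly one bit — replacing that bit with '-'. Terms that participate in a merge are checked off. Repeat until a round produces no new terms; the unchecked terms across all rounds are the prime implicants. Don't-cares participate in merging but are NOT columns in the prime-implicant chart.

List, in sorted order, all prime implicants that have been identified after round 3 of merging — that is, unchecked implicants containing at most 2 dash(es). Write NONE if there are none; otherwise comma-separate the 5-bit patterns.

[col 0] 00000*, 00010*, 00110*, 01000*, 01001*, 01010*, 01011*, 01100*, 01111*, 10000*, 10010*, 10100*, 10110*, 11000*, 11001*, 11010*, 11101*, 11110*, 11111*
[col 1] -0000*, -0010*, -0110*, -1000*, -1001*, -1010*, -1111, 0-000*, 0-010*, 00-10*, 000-0*, 01-00, 01-11, 010-0*, 010-1*, 0100-*, 0101-*, 1-000*, 1-010*, 1-110*, 10-00*, 10-10*, 100-0*, 101-0*, 11-01, 11-10*, 110-0*, 1100-*, 111-1, 1111-
[col 2] --000*, --010*, -0-10, -00-0*, -10-0*, -100-, 0-0-0*, 010--, 1--10, 1-0-0*, 10--0
[col 3] --0-0
Prime implicants: --0-0, -0-10, -100-, -1111, 01-00, 01-11, 010--, 1--10, 10--0, 11-01, 111-1, 1111-

-0-10, -100-, -1111, 01-00, 01-11, 010--, 1--10, 10--0, 11-01, 111-1, 1111-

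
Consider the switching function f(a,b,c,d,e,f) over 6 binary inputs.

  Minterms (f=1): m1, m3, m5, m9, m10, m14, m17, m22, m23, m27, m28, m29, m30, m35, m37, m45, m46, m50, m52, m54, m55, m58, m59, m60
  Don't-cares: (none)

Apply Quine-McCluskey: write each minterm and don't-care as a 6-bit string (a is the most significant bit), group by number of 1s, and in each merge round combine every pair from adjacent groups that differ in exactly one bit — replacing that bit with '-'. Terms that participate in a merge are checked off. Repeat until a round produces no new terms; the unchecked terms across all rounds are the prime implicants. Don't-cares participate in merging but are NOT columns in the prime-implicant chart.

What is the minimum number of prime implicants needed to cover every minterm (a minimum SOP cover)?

[col 0] 000001*, 000011*, 000101*, 001001*, 001010*, 001110*, 010001*, 010110*, 010111*, 011011*, 011100*, 011101*, 011110*, 100011*, 100101*, 101101*, 101110*, 110010*, 110100*, 110110*, 110111*, 111010*, 111011*, 111100*
[col 1] -00011, -00101, -01110, -10110*, -10111*, -11011, -11100, 0-0001, 0-1110, 00-001, 000-01, 0000-1, 001-10, 01-110, 01011-*, 0111-0, 01110-, 10-101, 11-010, 11-100, 110-10, 1101-0, 11011-*, 11101-
[col 2] -1011-
Prime implicants: -00011, -00101, -01110, -1011-, -11011, -11100, 0-0001, 0-1110, 00-001, 000-01, 0000-1, 001-10, 01-110, 0111-0, 01110-, 10-101, 11-010, 11-100, 110-10, 1101-0, 11101-
PI chart (minterm → PIs covering it):
  1 | 0-0001,00-001,000-01,0000-1
  3 | -00011,0000-1
  5 | -00101,000-01
  9 | 00-001  (sole → essential)
  10 | 001-10  (sole → essential)
  14 | -01110,0-1110,001-10
  17 | 0-0001  (sole → essential)
  22 | -1011-,01-110
  23 | -1011-  (sole → essential)
  27 | -11011  (sole → essential)
  28 | -11100,0111-0,01110-
  29 | 01110-  (sole → essential)
  30 | 0-1110,01-110,0111-0
  35 | -00011  (sole → essential)
  37 | -00101,10-101
  45 | 10-101  (sole → essential)
  46 | -01110  (sole → essential)
  50 | 11-010,110-10
  52 | 11-100,1101-0
  54 | -1011-,110-10,1101-0
  55 | -1011-  (sole → essential)
  58 | 11-010,11101-
  59 | -11011,11101-
  60 | -11100,11-100
Essential prime implicants: -00011, -01110, -1011-, -11011, 0-0001, 00-001, 001-10, 01110-, 10-101
Petrick residual → -00101, 0-1110, 11-010, 11-100
Minimum SOP uses 13 PIs: b'c'd'ef + b'c'de'f + b'cdef' + bc'de + bcd'ef + a'c'd'e'f + a'cdef' + a'b'd'e'f + a'b'cef' + a'bcde' + ab'de'f + abd'ef' + abde'f'

13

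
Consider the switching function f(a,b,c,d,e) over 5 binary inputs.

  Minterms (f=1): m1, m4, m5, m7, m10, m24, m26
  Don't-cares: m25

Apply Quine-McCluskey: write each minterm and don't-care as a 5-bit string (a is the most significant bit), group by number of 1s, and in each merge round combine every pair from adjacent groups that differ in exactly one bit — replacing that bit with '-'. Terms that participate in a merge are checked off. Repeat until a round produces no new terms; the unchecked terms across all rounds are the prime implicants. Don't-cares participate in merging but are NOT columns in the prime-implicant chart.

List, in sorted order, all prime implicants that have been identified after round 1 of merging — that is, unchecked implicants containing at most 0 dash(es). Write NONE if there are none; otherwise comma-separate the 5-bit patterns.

NONE

[col 0] 00001*, 00100*, 00101*, 00111*, 01010*, 11000*, 11001*, 11010*
[col 1] -1010, 00-01, 001-1, 0010-, 110-0, 1100-
Prime implicants: -1010, 00-01, 001-1, 0010-, 110-0, 1100-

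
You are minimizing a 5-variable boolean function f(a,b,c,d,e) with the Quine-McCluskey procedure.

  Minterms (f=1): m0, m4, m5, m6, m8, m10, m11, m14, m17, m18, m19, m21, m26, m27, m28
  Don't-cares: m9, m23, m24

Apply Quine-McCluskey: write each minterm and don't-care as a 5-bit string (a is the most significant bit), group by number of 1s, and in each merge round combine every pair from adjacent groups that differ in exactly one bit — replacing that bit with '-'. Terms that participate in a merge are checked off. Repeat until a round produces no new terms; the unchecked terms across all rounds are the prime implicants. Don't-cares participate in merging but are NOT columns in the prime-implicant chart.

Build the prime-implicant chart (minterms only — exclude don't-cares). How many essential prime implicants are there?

3

[col 0] 00000*, 00100*, 00101*, 00110*, 01000*, 01001*, 01010*, 01011*, 01110*, 10001*, 10010*, 10011*, 10101*, 10111*, 11000*, 11010*, 11011*, 11100*
[col 1] -0101, -1000*, -1010*, -1011*, 0-000, 0-110, 00-00, 001-0, 0010-, 01-10, 010-0*, 010-1*, 0100-*, 0101-*, 1-010*, 1-011*, 10-01*, 10-11*, 100-1*, 1001-*, 101-1*, 11-00, 110-0*, 1101-*
[col 2] -10-0, -101-, 010--, 1-01-, 10--1
Prime implicants: -0101, -10-0, -101-, 0-000, 0-110, 00-00, 001-0, 0010-, 01-10, 010--, 1-01-, 10--1, 11-00
PI chart (minterm → PIs covering it):
  0 | 0-000,00-00
  4 | 00-00,001-0,0010-
  5 | -0101,0010-
  6 | 0-110,001-0
  8 | -10-0,0-000,010--
  10 | -10-0,-101-,01-10,010--
  11 | -101-,010--
  14 | 0-110,01-10
  17 | 10--1  (sole → essential)
  18 | 1-01-  (sole → essential)
  19 | 1-01-,10--1
  21 | -0101,10--1
  26 | -10-0,-101-,1-01-
  27 | -101-,1-01-
  28 | 11-00  (sole → essential)
Essential prime implicants: 1-01-, 10--1, 11-00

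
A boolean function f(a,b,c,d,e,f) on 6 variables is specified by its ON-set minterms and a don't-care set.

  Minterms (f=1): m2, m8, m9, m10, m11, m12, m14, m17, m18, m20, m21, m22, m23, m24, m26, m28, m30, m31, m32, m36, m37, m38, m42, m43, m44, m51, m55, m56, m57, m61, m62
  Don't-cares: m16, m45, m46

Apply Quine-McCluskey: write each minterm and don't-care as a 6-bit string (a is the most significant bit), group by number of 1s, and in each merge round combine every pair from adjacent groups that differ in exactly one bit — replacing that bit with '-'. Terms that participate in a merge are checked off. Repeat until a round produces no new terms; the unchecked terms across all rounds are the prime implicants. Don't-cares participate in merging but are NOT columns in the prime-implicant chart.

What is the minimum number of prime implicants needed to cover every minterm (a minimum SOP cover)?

[col 0] 000010*, 001000*, 001001*, 001010*, 001011*, 001100*, 001110*, 010000*, 010001*, 010010*, 010100*, 010101*, 010110*, 010111*, 011000*, 011010*, 011100*, 011110*, 011111*, 100000*, 100100*, 100101*, 100110*, 101010*, 101011*, 101100*, 101101*, 101110*, 110011*, 110111*, 111000*, 111001*, 111101*, 111110*
[col 1] -01010*, -01011*, -01100*, -01110*, -10111, -11000, -11110*, 0-0010*, 0-1000*, 0-1010*, 0-1100*, 0-1110*, 00-010*, 001-00*, 001-10*, 0010-0*, 0010-1*, 00100-*, 00101-*, 0011-0*, 01-000*, 01-010*, 01-100*, 01-110*, 01-111*, 010-00*, 010-01*, 010-10*, 0100-0*, 01000-*, 0101-0*, 0101-1*, 01010-*, 01011-*, 011-00*, 011-10*, 0110-0*, 0111-0*, 01111-*, 1-1101, 1-1110*, 10-100*, 10-101*, 10-110*, 100-00, 1001-0*, 10010-*, 101-10*, 10101-*, 1011-0*, 10110-*, 110-11, 111-01, 11100-
[col 2] --1110, -01-10, -0101-, -011-0, 0--010, 0-1-00*, 0-1-10*, 0-10-0*, 0-11-0*, 001--0*, 0010--, 01--00*, 01--10*, 01-0-0*, 01-1-0*, 01-11-, 010--0*, 010-0-, 0101--, 011--0*, 10-1-0, 10-10-
[col 3] 0-1--0, 01---0
Prime implicants: --1110, -01-10, -0101-, -011-0, -10111, -11000, 0--010, 0-1--0, 0010--, 01---0, 01-11-, 010-0-, 0101--, 1-1101, 10-1-0, 10-10-, 100-00, 110-11, 111-01, 11100-
PI chart (minterm → PIs covering it):
  2 | 0--010  (sole → essential)
  8 | 0-1--0,0010--
  9 | 0010--  (sole → essential)
  10 | -01-10,-0101-,0--010,0-1--0,0010--
  11 | -0101-,0010--
  12 | -011-0,0-1--0
  14 | --1110,-01-10,-011-0,0-1--0
  17 | 010-0-  (sole → essential)
  18 | 0--010,01---0
  20 | 01---0,010-0-,0101--
  21 | 010-0-,0101--
  22 | 01---0,01-11-,0101--
  23 | -10111,01-11-,0101--
  24 | -11000,0-1--0,01---0
  26 | 0--010,0-1--0,01---0
  28 | 0-1--0,01---0
  30 | --1110,0-1--0,01---0,01-11-
  31 | 01-11-  (sole → essential)
  32 | 100-00  (sole → essential)
  36 | 10-1-0,10-10-,100-00
  37 | 10-10-  (sole → essential)
  38 | 10-1-0  (sole → essential)
  42 | -01-10,-0101-
  43 | -0101-  (sole → essential)
  44 | -011-0,10-1-0,10-10-
  51 | 110-11  (sole → essential)
  55 | -10111,110-11
  56 | -11000,11100-
  57 | 111-01,11100-
  61 | 1-1101,111-01
  62 | --1110  (sole → essential)
Essential prime implicants: --1110, -0101-, 0--010, 0010--, 01-11-, 010-0-, 10-1-0, 10-10-, 100-00, 110-11
Petrick residual → -11000, 0-1--0, 111-01
Minimum SOP uses 13 PIs: cdef' + b'cd'e + bcd'e'f' + a'd'ef' + a'cf' + a'b'cd' + a'bde + a'bc'e' + ab'df' + ab'de' + ab'c'e'f' + abc'ef + abce'f

13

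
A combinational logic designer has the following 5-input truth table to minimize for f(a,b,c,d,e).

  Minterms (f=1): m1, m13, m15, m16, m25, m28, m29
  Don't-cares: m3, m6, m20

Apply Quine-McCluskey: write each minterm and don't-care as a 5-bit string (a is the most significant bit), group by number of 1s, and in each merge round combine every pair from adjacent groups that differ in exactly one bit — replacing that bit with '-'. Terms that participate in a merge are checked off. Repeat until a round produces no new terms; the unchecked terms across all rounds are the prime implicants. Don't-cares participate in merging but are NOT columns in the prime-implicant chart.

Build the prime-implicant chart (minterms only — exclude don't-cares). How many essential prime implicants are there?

Round 0: 00001✓ 00011✓ 00110 01101✓ 01111✓ 10000✓ 10100✓ 11001✓ 11100✓ 11101✓
Round 1: -1101 000-1 011-1 1-100 10-00 11-01 1110-
PIs = {-1101, 000-1, 00110, 011-1, 1-100, 10-00, 11-01, 1110-}
Coverage chart:
  m1: 000-1 ←essential
  m13: -1101,011-1
  m15: 011-1 ←essential
  m16: 10-00 ←essential
  m25: 11-01 ←essential
  m28: 1-100,1110-
  m29: -1101,11-01,1110-
Essential: 000-1, 011-1, 10-00, 11-01

4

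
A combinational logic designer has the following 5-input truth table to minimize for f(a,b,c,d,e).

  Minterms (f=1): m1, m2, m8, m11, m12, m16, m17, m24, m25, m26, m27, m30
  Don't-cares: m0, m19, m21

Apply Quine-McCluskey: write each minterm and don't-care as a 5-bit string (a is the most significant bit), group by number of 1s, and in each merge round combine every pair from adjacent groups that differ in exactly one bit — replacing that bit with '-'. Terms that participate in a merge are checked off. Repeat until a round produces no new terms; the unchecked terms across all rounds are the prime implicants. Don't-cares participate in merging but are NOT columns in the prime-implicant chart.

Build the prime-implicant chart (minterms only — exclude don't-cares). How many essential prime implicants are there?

5

[col 0] 00000*, 00001*, 00010*, 01000*, 01011*, 01100*, 10000*, 10001*, 10011*, 10101*, 11000*, 11001*, 11010*, 11011*, 11110*
[col 1] -0000*, -0001*, -1000*, -1011, 0-000*, 000-0, 0000-*, 01-00, 1-000*, 1-001*, 1-011*, 10-01, 100-1*, 1000-*, 11-10, 110-0*, 110-1*, 1100-*, 1101-*
[col 2] --000, -000-, 1-0-1, 1-00-, 110--
Prime implicants: --000, -000-, -1011, 000-0, 01-00, 1-0-1, 1-00-, 10-01, 11-10, 110--
PI chart (minterm → PIs covering it):
  1 | -000-  (sole → essential)
  2 | 000-0  (sole → essential)
  8 | --000,01-00
  11 | -1011  (sole → essential)
  12 | 01-00  (sole → essential)
  16 | --000,-000-,1-00-
  17 | -000-,1-0-1,1-00-,10-01
  24 | --000,1-00-,110--
  25 | 1-0-1,1-00-,110--
  26 | 11-10,110--
  27 | -1011,1-0-1,110--
  30 | 11-10  (sole → essential)
Essential prime implicants: -000-, -1011, 000-0, 01-00, 11-10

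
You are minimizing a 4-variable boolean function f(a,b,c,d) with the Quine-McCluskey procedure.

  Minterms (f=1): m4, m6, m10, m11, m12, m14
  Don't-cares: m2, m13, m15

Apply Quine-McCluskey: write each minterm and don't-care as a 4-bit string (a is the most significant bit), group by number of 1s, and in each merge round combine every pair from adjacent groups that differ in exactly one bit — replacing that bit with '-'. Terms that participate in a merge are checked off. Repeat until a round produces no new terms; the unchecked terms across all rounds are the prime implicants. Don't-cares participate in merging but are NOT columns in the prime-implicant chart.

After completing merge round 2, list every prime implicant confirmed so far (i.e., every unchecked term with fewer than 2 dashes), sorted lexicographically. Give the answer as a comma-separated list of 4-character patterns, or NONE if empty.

[col 0] 0010*, 0100*, 0110*, 1010*, 1011*, 1100*, 1101*, 1110*, 1111*
[col 1] -010*, -100*, -110*, 0-10*, 01-0*, 1-10*, 1-11*, 101-*, 11-0*, 11-1*, 110-*, 111-*
[col 2] --10, -1-0, 1-1-, 11--
Prime implicants: --10, -1-0, 1-1-, 11--

NONE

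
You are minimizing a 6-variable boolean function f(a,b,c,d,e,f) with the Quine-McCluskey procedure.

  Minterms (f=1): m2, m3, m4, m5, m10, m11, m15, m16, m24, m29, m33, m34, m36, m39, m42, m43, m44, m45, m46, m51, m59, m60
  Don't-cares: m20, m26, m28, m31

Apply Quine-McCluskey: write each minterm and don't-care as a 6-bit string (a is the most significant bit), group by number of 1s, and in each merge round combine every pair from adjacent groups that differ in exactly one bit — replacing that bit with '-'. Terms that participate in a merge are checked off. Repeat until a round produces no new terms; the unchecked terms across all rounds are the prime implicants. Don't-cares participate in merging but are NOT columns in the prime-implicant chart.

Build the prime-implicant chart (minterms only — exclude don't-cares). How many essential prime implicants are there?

8

[col 0] 000010*, 000011*, 000100*, 000101*, 001010*, 001011*, 001111*, 010000*, 010100*, 011000*, 011010*, 011100*, 011101*, 011111*, 100001, 100010*, 100100*, 100111, 101010*, 101011*, 101100*, 101101*, 101110*, 110011*, 111011*, 111100*
[col 1] -00010*, -00100, -01010*, -01011*, -11100, 0-0100, 0-1010, 0-1111, 00-010*, 00-011*, 00001-*, 00010-, 001-11, 00101-*, 01-000*, 01-100*, 010-00*, 011-00*, 0110-0, 0111-1, 01110-, 1-1011, 1-1100, 10-010*, 10-100, 101-10, 10101-*, 1011-0, 10110-, 11-011
[col 2] -0-010, -0101-, 00-01-, 01--00
Prime implicants: -0-010, -00100, -0101-, -11100, 0-0100, 0-1010, 0-1111, 00-01-, 00010-, 001-11, 01--00, 0110-0, 0111-1, 01110-, 1-1011, 1-1100, 10-100, 100001, 100111, 101-10, 1011-0, 10110-, 11-011
PI chart (minterm → PIs covering it):
  2 | -0-010,00-01-
  3 | 00-01-  (sole → essential)
  4 | -00100,0-0100,00010-
  5 | 00010-  (sole → essential)
  10 | -0-010,-0101-,0-1010,00-01-
  11 | -0101-,00-01-,001-11
  15 | 0-1111,001-11
  16 | 01--00  (sole → essential)
  24 | 01--00,0110-0
  29 | 0111-1,01110-
  33 | 100001  (sole → essential)
  34 | -0-010  (sole → essential)
  36 | -00100,10-100
  39 | 100111  (sole → essential)
  42 | -0-010,-0101-,101-10
  43 | -0101-,1-1011
  44 | 1-1100,10-100,1011-0,10110-
  45 | 10110-  (sole → essential)
  46 | 101-10,1011-0
  51 | 11-011  (sole → essential)
  59 | 1-1011,11-011
  60 | -11100,1-1100
Essential prime implicants: -0-010, 00-01-, 00010-, 01--00, 100001, 100111, 10110-, 11-011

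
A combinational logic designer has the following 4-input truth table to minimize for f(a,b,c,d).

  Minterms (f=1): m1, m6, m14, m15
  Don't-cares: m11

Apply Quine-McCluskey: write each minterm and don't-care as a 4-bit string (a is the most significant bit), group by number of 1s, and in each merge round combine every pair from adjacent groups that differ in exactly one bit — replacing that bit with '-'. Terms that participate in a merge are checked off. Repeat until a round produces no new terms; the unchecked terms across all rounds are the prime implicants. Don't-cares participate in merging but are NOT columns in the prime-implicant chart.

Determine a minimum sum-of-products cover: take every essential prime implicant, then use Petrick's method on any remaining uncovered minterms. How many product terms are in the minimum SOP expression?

size-2^0 implicants → 0001  0110(✓)  1011(✓)  1110(✓)  1111(✓)
size-2^1 implicants → -110  1-11  111-
Unchecked terms (primes): -110, 0001, 1-11, 111-
Minterm coverage:
  m1 ⊆ 0001 [E]
  m6 ⊆ -110 [E]
  m14 ⊆ -110,111-
  m15 ⊆ 1-11,111-
E = {-110, 0001}
Petrick residual → 1-11
Cover = bcd' + a'b'c'd + acd  |cover|=3

3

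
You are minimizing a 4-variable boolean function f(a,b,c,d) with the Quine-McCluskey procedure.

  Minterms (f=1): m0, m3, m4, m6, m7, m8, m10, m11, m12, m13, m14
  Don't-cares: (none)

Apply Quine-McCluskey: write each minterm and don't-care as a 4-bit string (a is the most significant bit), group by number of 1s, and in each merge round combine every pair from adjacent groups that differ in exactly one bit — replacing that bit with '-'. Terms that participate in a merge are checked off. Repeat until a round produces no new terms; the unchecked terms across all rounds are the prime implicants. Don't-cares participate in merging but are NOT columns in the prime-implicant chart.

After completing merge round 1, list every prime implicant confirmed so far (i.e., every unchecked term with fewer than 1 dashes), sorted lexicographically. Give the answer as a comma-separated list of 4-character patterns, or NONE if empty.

NONE

size-2^0 implicants → 0000(✓)  0011(✓)  0100(✓)  0110(✓)  0111(✓)  1000(✓)  1010(✓)  1011(✓)  1100(✓)  1101(✓)  1110(✓)
size-2^1 implicants → -000(✓)  -011  -100(✓)  -110(✓)  0-00(✓)  0-11  01-0(✓)  011-  1-00(✓)  1-10(✓)  10-0(✓)  101-  11-0(✓)  110-
size-2^2 implicants → --00  -1-0  1--0
Unchecked terms (primes): --00, -011, -1-0, 0-11, 011-, 1--0, 101-, 110-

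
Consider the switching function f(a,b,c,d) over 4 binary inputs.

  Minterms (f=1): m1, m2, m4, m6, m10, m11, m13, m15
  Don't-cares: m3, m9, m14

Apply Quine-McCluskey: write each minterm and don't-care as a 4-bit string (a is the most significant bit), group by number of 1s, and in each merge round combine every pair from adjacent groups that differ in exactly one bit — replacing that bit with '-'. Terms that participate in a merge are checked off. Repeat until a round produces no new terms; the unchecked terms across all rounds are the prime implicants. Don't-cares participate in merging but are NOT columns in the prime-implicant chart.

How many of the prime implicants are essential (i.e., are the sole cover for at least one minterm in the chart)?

[col 0] 0001*, 0010*, 0011*, 0100*, 0110*, 1001*, 1010*, 1011*, 1101*, 1110*, 1111*
[col 1] -001*, -010*, -011*, -110*, 0-10*, 00-1*, 001-*, 01-0, 1-01*, 1-10*, 1-11*, 10-1*, 101-*, 11-1*, 111-*
[col 2] --10, -0-1, -01-, 1--1, 1-1-
Prime implicants: --10, -0-1, -01-, 01-0, 1--1, 1-1-
PI chart (minterm → PIs covering it):
  1 | -0-1  (sole → essential)
  2 | --10,-01-
  4 | 01-0  (sole → essential)
  6 | --10,01-0
  10 | --10,-01-,1-1-
  11 | -0-1,-01-,1--1,1-1-
  13 | 1--1  (sole → essential)
  15 | 1--1,1-1-
Essential prime implicants: -0-1, 01-0, 1--1

3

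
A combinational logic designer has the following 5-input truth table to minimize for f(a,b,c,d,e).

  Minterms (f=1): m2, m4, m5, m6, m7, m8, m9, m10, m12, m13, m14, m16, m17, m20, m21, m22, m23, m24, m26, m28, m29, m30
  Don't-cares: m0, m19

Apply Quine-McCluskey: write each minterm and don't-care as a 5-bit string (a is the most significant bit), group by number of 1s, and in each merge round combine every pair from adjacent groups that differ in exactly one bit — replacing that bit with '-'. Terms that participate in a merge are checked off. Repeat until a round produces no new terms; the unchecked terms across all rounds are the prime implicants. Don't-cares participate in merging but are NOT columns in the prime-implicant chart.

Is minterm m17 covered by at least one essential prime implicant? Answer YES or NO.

NO

[col 0] 00000*, 00010*, 00100*, 00101*, 00110*, 00111*, 01000*, 01001*, 01010*, 01100*, 01101*, 01110*, 10000*, 10001*, 10011*, 10100*, 10101*, 10110*, 10111*, 11000*, 11010*, 11100*, 11101*, 11110*
[col 1] -0000*, -0100*, -0101*, -0110*, -0111*, -1000*, -1010*, -1100*, -1101*, -1110*, 0-000*, 0-010*, 0-100*, 0-101*, 0-110*, 00-00*, 00-10*, 000-0*, 001-0*, 001-1*, 0010-*, 0011-*, 01-00*, 01-01*, 01-10*, 010-0*, 0100-*, 011-0*, 0110-*, 1-000*, 1-100*, 1-101*, 1-110*, 10-00*, 10-01*, 10-11*, 100-1*, 1000-*, 101-0*, 101-1*, 1010-*, 1011-*, 11-00*, 11-10*, 110-0*, 111-0*, 1110-*
[col 2] --000*, --100*, --101*, --110*, -0-00*, -01-0*, -01-1*, -010-*, -011-*, -1-00*, -1-10*, -10-0*, -11-0*, -110-*, 0--00*, 0--10*, 0-0-0*, 0-1-0*, 0-10-*, 00--0*, 001--*, 01--0*, 01-0-, 1--00*, 1-1-0*, 1-10-*, 10--1, 10-0-, 101--*, 11--0*
[col 3] ---00, --1-0, --10-, -01--, -1--0, 0---0
Prime implicants: ---00, --1-0, --10-, -01--, -1--0, 0---0, 01-0-, 10--1, 10-0-
PI chart (minterm → PIs covering it):
  2 | 0---0  (sole → essential)
  4 | ---00,--1-0,--10-,-01--,0---0
  5 | --10-,-01--
  6 | --1-0,-01--,0---0
  7 | -01--  (sole → essential)
  8 | ---00,-1--0,0---0,01-0-
  9 | 01-0-  (sole → essential)
  10 | -1--0,0---0
  12 | ---00,--1-0,--10-,-1--0,0---0,01-0-
  13 | --10-,01-0-
  14 | --1-0,-1--0,0---0
  16 | ---00,10-0-
  17 | 10--1,10-0-
  20 | ---00,--1-0,--10-,-01--,10-0-
  21 | --10-,-01--,10--1,10-0-
  22 | --1-0,-01--
  23 | -01--,10--1
  24 | ---00,-1--0
  26 | -1--0  (sole → essential)
  28 | ---00,--1-0,--10-,-1--0
  29 | --10-  (sole → essential)
  30 | --1-0,-1--0
Essential prime implicants: --10-, -01--, -1--0, 0---0, 01-0-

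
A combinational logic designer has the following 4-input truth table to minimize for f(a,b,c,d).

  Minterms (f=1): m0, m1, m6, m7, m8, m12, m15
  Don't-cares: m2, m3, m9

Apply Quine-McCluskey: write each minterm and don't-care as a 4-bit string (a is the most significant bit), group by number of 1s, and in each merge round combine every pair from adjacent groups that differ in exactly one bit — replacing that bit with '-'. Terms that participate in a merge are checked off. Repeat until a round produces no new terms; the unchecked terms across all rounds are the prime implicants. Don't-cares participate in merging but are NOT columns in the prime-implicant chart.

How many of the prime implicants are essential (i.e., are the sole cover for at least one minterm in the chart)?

Round 0: 0000✓ 0001✓ 0010✓ 0011✓ 0110✓ 0111✓ 1000✓ 1001✓ 1100✓ 1111✓
Round 1: -000✓ -001✓ -111 0-10✓ 0-11✓ 00-0✓ 00-1✓ 000-✓ 001-✓ 011-✓ 1-00 100-✓
Round 2: -00- 0-1- 00--
PIs = {-00-, -111, 0-1-, 00--, 1-00}
Coverage chart:
  m0: -00-,00--
  m1: -00-,00--
  m6: 0-1- ←essential
  m7: -111,0-1-
  m8: -00-,1-00
  m12: 1-00 ←essential
  m15: -111 ←essential
Essential: -111, 0-1-, 1-00

3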